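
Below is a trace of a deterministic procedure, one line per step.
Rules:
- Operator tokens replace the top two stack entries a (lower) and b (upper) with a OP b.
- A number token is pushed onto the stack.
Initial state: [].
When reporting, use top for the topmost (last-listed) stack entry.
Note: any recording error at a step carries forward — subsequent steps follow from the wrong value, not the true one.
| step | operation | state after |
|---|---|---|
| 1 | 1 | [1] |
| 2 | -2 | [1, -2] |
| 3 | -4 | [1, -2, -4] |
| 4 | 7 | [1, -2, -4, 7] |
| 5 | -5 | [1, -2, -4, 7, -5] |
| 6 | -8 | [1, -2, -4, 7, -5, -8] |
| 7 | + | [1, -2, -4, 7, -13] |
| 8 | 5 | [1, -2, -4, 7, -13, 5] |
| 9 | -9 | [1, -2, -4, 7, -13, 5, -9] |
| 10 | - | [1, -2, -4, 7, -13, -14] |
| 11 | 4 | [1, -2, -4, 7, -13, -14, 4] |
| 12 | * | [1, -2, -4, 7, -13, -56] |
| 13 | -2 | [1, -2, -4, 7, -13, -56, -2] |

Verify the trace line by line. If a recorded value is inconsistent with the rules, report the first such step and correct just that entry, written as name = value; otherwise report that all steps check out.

step 10, top = 14

Step 1: push 1: top = 1 — in agreement.
Step 2: push -2: top = -2 — confirmed correct.
Step 3: push -4: top = -4 — exactly as logged.
Step 4: push 7: top = 7 — exactly as logged.
Step 5: push -5: top = -5 — verified.
Step 6: push -8: top = -8 — agrees with the trace.
Step 7: -5 + -8 = -13 — matches.
Step 8: push 5: top = 5 — exactly as logged.
Step 9: push -9: top = -9 — confirmed correct.
Step 10: 5 - -9 = 14 — this is not what the trace shows.
That makes step 10 the first incorrect line — top = 14 is what it should show.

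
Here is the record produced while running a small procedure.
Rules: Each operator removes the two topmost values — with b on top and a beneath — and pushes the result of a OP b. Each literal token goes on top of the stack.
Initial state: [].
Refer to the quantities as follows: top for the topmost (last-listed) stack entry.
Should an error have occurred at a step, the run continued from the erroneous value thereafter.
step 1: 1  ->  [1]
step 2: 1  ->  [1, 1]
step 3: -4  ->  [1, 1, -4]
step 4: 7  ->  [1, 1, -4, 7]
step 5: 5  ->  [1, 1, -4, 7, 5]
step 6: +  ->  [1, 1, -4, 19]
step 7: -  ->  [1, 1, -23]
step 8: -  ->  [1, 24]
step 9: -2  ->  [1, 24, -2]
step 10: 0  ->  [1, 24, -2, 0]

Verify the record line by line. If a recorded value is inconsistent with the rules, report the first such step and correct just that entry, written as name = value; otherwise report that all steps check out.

step 6, top = 12

1. push 1: top = 1 (verified)
2. push 1: top = 1 (checks out)
3. push -4: top = -4 (checks out)
4. push 7: top = 7 (same as recorded)
5. push 5: top = 5 (no discrepancy)
6. 7 + 5 = 12 (the entry is off here)
Conclusion: step 6 carries the first error; the entry should be top = 12.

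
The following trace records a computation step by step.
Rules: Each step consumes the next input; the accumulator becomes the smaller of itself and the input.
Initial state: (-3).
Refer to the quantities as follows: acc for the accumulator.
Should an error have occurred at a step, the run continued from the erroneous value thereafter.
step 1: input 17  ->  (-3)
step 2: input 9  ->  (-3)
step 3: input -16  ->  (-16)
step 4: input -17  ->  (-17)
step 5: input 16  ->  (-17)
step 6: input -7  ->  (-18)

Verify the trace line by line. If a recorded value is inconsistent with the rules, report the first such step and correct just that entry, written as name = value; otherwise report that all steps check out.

step 1: acc = min(-3, 17) = -3 -> same as recorded
step 2: acc = min(-3, 9) = -3 -> exactly as logged
step 3: acc = min(-3, -16) = -16 -> matches
step 4: acc = min(-16, -17) = -17 -> exactly as logged
step 5: acc = min(-17, 16) = -17 -> no discrepancy
step 6: acc = min(-17, -7) = -17 -> the trace has a different value
The audit stops at step 6: the recorded entry is wrong and should be acc = -17.

step 6, acc = -17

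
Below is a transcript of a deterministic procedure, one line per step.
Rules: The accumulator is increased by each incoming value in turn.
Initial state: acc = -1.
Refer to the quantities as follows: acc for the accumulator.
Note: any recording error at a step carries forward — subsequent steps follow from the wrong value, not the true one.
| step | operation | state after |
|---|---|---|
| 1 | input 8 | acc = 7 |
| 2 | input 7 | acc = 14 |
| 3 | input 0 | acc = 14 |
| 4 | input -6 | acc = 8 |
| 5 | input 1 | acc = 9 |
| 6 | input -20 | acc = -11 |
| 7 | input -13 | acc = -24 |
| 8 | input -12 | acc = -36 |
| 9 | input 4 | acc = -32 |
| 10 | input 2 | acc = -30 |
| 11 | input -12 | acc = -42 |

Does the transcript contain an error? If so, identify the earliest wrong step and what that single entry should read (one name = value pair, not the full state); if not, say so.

step 1: acc = -1 + 8 = 7 -> exactly as logged
step 2: acc = 7 + 7 = 14 -> checks out
step 3: acc = 14 + 0 = 14 -> agrees with the transcript
step 4: acc = 14 + -6 = 8 -> verified
step 5: acc = 8 + 1 = 9 -> same as recorded
step 6: acc = 9 + -20 = -11 -> checks out
step 7: acc = -11 + -13 = -24 -> confirmed correct
step 8: acc = -24 + -12 = -36 -> agrees with the transcript
step 9: acc = -36 + 4 = -32 -> consistent with the transcript
step 10: acc = -32 + 2 = -30 -> agrees with the transcript
step 11: acc = -30 + -12 = -42 -> in agreement
All entries verified; no error found.

no error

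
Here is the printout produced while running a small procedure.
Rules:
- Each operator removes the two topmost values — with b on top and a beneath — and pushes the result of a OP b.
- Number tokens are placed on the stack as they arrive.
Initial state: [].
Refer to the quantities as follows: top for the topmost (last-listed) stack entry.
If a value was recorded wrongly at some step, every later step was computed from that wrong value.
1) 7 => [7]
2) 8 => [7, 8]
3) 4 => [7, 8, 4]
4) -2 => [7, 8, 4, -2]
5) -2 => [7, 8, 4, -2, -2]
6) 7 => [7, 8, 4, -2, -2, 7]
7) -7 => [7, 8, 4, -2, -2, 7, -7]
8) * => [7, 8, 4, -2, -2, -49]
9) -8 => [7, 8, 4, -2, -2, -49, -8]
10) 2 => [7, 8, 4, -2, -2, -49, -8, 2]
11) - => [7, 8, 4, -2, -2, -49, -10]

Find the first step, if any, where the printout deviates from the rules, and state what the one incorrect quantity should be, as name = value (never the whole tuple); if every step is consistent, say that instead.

step 1: push 7: top = 7 -> matches
step 2: push 8: top = 8 -> same as recorded
step 3: push 4: top = 4 -> matches
step 4: push -2: top = -2 -> same as recorded
step 5: push -2: top = -2 -> agrees with the printout
step 6: push 7: top = 7 -> confirmed correct
step 7: push -7: top = -7 -> agrees with the printout
step 8: 7 * -7 = -49 -> in agreement
step 9: push -8: top = -8 -> no discrepancy
step 10: push 2: top = 2 -> exactly as logged
step 11: -8 - 2 = -10 -> verified
All steps check out; nothing to correct.

no error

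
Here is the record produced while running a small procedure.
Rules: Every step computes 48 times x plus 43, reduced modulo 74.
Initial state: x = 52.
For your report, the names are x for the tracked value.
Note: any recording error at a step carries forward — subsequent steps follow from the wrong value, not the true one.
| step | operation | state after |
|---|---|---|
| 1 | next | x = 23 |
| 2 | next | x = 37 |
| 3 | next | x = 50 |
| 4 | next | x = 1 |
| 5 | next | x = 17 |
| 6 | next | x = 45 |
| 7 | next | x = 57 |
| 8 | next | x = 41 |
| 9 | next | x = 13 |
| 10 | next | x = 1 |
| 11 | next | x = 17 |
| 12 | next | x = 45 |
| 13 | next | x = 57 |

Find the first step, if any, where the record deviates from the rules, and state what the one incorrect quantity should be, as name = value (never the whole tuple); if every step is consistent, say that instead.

Step 1: x = (48*52 + 43) mod 74 = 23 — no discrepancy.
Step 2: x = (48*23 + 43) mod 74 = 37 — exactly as logged.
Step 3: x = (48*37 + 43) mod 74 = 43 — not what was recorded.
Step 3 is the first one off; corrected, x = 43.

step 3, x = 43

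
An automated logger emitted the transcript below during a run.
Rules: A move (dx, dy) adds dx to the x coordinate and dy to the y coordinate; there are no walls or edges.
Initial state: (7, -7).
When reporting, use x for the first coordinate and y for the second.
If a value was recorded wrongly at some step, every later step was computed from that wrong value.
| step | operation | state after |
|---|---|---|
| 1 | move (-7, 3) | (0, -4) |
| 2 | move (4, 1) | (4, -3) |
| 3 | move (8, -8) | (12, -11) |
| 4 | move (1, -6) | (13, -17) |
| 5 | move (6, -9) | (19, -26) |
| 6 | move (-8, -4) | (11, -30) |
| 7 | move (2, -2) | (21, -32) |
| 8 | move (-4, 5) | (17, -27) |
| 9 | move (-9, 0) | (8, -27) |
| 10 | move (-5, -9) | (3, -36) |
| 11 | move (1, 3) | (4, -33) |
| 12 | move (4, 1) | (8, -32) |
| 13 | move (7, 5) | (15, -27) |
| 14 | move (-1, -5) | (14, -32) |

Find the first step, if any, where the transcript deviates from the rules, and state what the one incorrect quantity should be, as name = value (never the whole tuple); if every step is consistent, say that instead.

step 1: x = 7 + (-7) = 0, y = -7 + (3) = -4 -> exactly as logged
step 2: x = 0 + (4) = 4, y = -4 + (1) = -3 -> no discrepancy
step 3: x = 4 + (8) = 12, y = -3 + (-8) = -11 -> exactly as logged
step 4: x = 12 + (1) = 13, y = -11 + (-6) = -17 -> verified
step 5: x = 13 + (6) = 19, y = -17 + (-9) = -26 -> consistent with the transcript
step 6: x = 19 + (-8) = 11, y = -26 + (-4) = -30 -> exactly as logged
step 7: x = 11 + (2) = 13, y = -30 + (-2) = -32 -> this is not what the transcript shows
The earliest wrong entry is at step 7: it should read x = 13.

step 7, x = 13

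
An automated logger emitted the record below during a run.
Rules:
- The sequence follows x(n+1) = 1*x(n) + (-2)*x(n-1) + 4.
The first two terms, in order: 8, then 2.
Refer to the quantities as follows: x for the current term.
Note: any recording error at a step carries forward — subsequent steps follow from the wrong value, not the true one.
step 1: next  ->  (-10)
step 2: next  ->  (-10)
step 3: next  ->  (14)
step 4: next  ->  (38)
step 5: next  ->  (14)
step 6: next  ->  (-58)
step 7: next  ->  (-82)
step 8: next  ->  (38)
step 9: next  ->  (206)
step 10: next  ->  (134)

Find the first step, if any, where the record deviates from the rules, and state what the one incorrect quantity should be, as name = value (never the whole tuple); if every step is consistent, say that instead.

no error

Recomputing the run from the initial state:
step 1: x = -10
step 2: x = -10
step 3: x = 14
step 4: x = 38
step 5: x = 14
step 6: x = -58
step 7: x = -82
step 8: x = 38
step 9: x = 206
step 10: x = 134
This matches the record at every step.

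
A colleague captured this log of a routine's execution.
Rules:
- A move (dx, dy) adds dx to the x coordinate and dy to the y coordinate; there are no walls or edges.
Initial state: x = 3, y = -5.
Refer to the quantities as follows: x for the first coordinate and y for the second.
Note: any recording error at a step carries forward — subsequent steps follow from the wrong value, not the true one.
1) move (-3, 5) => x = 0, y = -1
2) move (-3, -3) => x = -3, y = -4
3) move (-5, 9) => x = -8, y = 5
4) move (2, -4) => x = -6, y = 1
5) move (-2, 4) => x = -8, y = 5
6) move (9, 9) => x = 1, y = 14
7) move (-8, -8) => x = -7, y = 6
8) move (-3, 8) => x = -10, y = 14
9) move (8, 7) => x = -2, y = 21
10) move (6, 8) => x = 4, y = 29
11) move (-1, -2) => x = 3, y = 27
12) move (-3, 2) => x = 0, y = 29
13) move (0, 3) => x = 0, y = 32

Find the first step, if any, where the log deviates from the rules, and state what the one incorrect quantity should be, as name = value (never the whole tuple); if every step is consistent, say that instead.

step 1: x = 3 + (-3) = 0, y = -5 + (5) = 0 -> the log disagrees here
That makes step 1 the first incorrect line — y = 0 is what it should show.

step 1, y = 0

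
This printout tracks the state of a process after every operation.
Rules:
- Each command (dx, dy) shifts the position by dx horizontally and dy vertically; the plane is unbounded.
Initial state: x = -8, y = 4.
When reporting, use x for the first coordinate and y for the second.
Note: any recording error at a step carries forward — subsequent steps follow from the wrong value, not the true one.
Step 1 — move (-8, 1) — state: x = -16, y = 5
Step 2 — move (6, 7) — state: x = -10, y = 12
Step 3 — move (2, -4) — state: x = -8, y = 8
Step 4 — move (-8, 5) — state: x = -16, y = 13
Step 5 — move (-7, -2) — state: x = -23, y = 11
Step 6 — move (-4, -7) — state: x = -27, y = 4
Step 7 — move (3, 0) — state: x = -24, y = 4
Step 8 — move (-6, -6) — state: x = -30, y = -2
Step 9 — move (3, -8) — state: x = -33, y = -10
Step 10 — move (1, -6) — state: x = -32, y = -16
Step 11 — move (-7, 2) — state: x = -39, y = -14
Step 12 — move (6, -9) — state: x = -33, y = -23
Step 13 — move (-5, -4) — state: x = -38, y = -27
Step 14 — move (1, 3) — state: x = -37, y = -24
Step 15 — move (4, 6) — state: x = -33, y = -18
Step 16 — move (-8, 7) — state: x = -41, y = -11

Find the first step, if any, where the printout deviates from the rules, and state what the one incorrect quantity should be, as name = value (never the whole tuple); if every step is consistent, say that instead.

Recomputing the run from the initial state:
step 1: x = -16, y = 5
step 2: x = -10, y = 12
step 3: x = -8, y = 8
step 4: x = -16, y = 13
step 5: x = -23, y = 11
step 6: x = -27, y = 4
step 7: x = -24, y = 4
step 8: x = -30, y = -2
step 9: x = -27, y = -10
step 10: x = -26, y = -16
step 11: x = -33, y = -14
step 12: x = -27, y = -23
step 13: x = -32, y = -27
step 14: x = -31, y = -24
step 15: x = -27, y = -18
step 16: x = -35, y = -11
The first disagreement with the printout is at step 9, where the value should be x = -27.

step 9, x = -27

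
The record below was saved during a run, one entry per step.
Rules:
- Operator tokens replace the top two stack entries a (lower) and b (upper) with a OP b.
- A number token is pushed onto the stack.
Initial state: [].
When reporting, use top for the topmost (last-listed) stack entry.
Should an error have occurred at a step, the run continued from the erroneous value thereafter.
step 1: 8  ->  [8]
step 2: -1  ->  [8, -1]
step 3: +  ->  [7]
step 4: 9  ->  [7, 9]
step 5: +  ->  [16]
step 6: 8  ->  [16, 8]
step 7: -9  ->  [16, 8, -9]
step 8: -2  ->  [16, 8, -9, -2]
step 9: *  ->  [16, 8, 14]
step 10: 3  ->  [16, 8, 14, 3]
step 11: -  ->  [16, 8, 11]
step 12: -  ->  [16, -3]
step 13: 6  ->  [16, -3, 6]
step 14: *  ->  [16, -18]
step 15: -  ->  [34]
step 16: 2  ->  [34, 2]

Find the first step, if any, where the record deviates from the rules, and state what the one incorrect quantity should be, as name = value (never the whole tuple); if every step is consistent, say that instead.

Step 1: push 8: top = 8 — in agreement.
Step 2: push -1: top = -1 — agrees with the record.
Step 3: 8 + -1 = 7 — same as recorded.
Step 4: push 9: top = 9 — matches.
Step 5: 7 + 9 = 16 — checks out.
Step 6: push 8: top = 8 — consistent with the record.
Step 7: push -9: top = -9 — confirmed correct.
Step 8: push -2: top = -2 — confirmed correct.
Step 9: -9 * -2 = 18 — this is not what the record shows.
The earliest wrong entry is at step 9: it should read top = 18.

step 9, top = 18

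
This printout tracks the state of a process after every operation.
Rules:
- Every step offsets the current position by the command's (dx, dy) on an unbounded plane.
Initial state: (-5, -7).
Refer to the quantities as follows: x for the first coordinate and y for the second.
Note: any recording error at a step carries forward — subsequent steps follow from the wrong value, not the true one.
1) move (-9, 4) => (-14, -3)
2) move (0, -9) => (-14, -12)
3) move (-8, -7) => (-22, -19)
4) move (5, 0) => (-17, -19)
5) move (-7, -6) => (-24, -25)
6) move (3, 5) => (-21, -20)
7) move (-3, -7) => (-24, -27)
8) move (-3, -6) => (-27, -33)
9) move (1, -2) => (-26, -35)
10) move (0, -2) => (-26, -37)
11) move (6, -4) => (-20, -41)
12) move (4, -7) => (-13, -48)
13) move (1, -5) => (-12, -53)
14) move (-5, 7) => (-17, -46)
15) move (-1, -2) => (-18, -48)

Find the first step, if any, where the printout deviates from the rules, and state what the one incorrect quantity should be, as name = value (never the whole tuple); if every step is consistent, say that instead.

step 12, x = -16

Recomputing the run from the initial state:
step 1: x = -14, y = -3
step 2: x = -14, y = -12
step 3: x = -22, y = -19
step 4: x = -17, y = -19
step 5: x = -24, y = -25
step 6: x = -21, y = -20
step 7: x = -24, y = -27
step 8: x = -27, y = -33
step 9: x = -26, y = -35
step 10: x = -26, y = -37
step 11: x = -20, y = -41
step 12: x = -16, y = -48
step 13: x = -15, y = -53
step 14: x = -20, y = -46
step 15: x = -21, y = -48
The first disagreement with the printout is at step 12, where the value should be x = -16.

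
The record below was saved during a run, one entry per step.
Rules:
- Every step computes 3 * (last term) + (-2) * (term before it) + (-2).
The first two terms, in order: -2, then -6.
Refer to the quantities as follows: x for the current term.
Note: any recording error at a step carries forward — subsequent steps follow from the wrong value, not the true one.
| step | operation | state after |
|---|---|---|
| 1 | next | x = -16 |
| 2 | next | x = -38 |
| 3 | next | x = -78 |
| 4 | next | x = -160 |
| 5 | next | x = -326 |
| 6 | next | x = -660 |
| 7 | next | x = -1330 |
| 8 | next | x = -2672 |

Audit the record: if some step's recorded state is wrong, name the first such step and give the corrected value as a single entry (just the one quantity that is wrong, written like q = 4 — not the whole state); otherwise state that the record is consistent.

step 3, x = -84

step 1: x = 3*(-6) + (-2)*(-2) + (-2) = -16 -> exactly as logged
step 2: x = 3*(-16) + (-2)*(-6) + (-2) = -38 -> confirmed correct
step 3: x = 3*(-38) + (-2)*(-16) + (-2) = -84 -> this is not what the record shows
First incorrect step: 3; the correct value is x = -84.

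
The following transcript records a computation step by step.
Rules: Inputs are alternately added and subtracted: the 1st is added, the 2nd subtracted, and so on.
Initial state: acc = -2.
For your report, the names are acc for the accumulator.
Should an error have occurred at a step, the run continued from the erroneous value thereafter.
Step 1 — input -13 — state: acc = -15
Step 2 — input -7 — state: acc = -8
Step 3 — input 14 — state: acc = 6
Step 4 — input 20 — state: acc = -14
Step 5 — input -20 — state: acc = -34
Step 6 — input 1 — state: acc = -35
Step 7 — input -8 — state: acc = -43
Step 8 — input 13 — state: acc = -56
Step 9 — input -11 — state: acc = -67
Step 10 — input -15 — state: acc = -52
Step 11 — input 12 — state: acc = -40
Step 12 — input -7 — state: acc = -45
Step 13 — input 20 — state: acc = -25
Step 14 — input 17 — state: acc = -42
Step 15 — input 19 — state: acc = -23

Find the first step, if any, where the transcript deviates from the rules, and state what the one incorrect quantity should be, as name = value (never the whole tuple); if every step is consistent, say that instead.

Recomputing the run from the initial state:
step 1: acc = -15
step 2: acc = -8
step 3: acc = 6
step 4: acc = -14
step 5: acc = -34
step 6: acc = -35
step 7: acc = -43
step 8: acc = -56
step 9: acc = -67
step 10: acc = -52
step 11: acc = -40
step 12: acc = -33
step 13: acc = -13
step 14: acc = -30
step 15: acc = -11
The first disagreement with the transcript is at step 12, where the value should be acc = -33.

step 12, acc = -33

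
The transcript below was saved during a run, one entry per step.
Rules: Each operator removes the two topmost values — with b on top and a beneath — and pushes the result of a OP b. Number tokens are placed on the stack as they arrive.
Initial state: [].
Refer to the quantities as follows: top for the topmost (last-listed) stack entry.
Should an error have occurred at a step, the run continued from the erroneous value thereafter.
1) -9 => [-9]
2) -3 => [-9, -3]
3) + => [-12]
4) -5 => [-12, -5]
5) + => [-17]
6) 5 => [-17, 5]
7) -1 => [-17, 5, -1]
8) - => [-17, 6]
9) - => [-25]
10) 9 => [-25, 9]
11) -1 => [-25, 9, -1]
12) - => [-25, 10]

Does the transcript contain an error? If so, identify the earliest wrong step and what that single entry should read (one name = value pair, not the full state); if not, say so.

Recomputing the run from the initial state:
step 1: [-9]
step 2: [-9, -3]
step 3: [-12]
step 4: [-12, -5]
step 5: [-17]
step 6: [-17, 5]
step 7: [-17, 5, -1]
step 8: [-17, 6]
step 9: [-23]
step 10: [-23, 9]
step 11: [-23, 9, -1]
step 12: [-23, 10]
The first disagreement with the transcript is at step 9, where the value should be top = -23.

step 9, top = -23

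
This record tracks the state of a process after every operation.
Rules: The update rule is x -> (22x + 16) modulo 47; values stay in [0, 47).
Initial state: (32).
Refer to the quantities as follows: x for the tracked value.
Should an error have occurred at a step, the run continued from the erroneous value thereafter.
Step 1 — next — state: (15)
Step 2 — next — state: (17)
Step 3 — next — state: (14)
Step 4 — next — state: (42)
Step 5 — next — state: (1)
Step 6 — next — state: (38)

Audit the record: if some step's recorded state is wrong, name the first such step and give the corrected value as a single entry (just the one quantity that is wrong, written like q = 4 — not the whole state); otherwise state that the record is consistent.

Recomputing the run from the initial state:
step 1: x = 15
step 2: x = 17
step 3: x = 14
step 4: x = 42
step 5: x = 0
step 6: x = 16
The first disagreement with the record is at step 5, where the value should be x = 0.

step 5, x = 0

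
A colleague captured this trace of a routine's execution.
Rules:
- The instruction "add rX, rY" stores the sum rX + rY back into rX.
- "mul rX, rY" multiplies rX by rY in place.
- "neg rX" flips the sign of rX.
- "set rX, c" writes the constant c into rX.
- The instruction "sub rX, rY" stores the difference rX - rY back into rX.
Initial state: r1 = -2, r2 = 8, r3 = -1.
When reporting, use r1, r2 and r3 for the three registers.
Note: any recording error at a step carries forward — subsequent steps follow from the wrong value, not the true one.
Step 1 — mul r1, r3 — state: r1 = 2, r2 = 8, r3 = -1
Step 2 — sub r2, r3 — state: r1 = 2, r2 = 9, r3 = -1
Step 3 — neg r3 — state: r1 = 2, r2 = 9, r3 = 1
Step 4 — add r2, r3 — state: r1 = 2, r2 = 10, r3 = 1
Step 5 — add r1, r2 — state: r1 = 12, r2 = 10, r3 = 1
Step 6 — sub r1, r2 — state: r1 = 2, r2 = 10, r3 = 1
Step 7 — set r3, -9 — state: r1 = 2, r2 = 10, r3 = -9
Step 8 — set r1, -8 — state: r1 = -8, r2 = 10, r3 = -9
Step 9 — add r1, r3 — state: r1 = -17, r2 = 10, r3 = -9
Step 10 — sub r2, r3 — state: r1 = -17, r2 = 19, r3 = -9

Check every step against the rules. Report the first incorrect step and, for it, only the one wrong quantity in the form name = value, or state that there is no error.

no error

Step 1: r1 = -2 * -1 = 2 — no discrepancy.
Step 2: r2 = 8 - -1 = 9 — verified.
Step 3: r3 = -(-1) = 1 — matches.
Step 4: r2 = 9 + 1 = 10 — confirmed correct.
Step 5: r1 = 2 + 10 = 12 — agrees with the trace.
Step 6: r1 = 12 - 10 = 2 — same as recorded.
Step 7: r3 = -9 — matches.
Step 8: r1 = -8 — agrees with the trace.
Step 9: r1 = -8 + -9 = -17 — agrees with the trace.
Step 10: r2 = 10 - -9 = 19 — in agreement.
The recomputation confirms every line.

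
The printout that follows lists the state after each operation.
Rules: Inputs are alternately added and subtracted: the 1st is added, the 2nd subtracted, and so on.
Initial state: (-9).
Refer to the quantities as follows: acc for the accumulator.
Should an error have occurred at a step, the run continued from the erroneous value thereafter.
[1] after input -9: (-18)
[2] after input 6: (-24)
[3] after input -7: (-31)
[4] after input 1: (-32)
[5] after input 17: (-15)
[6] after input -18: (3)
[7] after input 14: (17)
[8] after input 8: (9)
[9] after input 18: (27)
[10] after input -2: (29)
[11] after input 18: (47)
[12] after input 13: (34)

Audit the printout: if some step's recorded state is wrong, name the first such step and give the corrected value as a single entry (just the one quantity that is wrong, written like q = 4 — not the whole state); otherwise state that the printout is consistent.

no error

Recomputing the run from the initial state:
step 1: acc = -18
step 2: acc = -24
step 3: acc = -31
step 4: acc = -32
step 5: acc = -15
step 6: acc = 3
step 7: acc = 17
step 8: acc = 9
step 9: acc = 27
step 10: acc = 29
step 11: acc = 47
step 12: acc = 34
This matches the printout at every step.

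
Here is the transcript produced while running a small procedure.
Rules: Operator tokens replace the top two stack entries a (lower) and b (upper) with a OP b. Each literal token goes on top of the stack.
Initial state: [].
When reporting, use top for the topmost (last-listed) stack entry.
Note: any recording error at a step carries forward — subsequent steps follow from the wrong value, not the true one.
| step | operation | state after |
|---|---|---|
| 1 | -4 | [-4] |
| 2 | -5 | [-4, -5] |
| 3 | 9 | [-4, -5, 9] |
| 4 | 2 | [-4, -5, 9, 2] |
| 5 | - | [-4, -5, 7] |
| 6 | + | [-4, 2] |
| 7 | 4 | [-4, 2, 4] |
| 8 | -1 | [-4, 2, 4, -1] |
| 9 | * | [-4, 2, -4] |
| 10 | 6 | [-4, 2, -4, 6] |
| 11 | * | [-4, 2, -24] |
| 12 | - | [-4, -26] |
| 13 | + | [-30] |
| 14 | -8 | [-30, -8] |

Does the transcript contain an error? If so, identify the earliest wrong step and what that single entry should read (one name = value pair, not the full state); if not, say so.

Step 1: push -4: top = -4 — matches.
Step 2: push -5: top = -5 — verified.
Step 3: push 9: top = 9 — checks out.
Step 4: push 2: top = 2 — confirmed correct.
Step 5: 9 - 2 = 7 — in agreement.
Step 6: -5 + 7 = 2 — in agreement.
Step 7: push 4: top = 4 — agrees with the transcript.
Step 8: push -1: top = -1 — checks out.
Step 9: 4 * -1 = -4 — exactly as logged.
Step 10: push 6: top = 6 — agrees with the transcript.
Step 11: -4 * 6 = -24 — consistent with the transcript.
Step 12: 2 - -24 = 26 — the entry is off here.
So the first discrepancy is step 12, where the right value is top = 26.

step 12, top = 26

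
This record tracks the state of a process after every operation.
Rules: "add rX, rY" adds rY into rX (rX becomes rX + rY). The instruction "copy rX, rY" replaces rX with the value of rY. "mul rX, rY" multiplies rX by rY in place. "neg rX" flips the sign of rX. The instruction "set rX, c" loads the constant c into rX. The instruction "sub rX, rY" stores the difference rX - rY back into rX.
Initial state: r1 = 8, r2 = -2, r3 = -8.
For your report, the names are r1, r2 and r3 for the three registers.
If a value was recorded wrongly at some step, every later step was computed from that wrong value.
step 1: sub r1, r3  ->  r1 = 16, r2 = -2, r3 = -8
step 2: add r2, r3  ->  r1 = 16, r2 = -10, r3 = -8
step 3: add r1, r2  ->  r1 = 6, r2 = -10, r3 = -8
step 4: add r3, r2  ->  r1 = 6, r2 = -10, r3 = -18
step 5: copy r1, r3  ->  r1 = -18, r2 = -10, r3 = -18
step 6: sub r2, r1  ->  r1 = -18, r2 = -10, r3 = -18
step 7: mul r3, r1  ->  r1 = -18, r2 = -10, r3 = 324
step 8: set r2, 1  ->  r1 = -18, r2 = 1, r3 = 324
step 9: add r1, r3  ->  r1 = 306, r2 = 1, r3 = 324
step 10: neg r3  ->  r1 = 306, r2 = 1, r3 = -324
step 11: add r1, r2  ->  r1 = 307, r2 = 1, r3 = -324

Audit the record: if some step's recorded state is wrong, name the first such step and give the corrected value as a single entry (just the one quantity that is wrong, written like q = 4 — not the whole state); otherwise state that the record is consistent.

step 6, r2 = 8

Step 1: r1 = 8 - -8 = 16 — exactly as logged.
Step 2: r2 = -2 + -8 = -10 — in agreement.
Step 3: r1 = 16 + -10 = 6 — consistent with the record.
Step 4: r3 = -8 + -10 = -18 — checks out.
Step 5: r1 = -18 — checks out.
Step 6: r2 = -10 - -18 = 8 — not what was recorded.
The earliest wrong entry is at step 6: it should read r2 = 8.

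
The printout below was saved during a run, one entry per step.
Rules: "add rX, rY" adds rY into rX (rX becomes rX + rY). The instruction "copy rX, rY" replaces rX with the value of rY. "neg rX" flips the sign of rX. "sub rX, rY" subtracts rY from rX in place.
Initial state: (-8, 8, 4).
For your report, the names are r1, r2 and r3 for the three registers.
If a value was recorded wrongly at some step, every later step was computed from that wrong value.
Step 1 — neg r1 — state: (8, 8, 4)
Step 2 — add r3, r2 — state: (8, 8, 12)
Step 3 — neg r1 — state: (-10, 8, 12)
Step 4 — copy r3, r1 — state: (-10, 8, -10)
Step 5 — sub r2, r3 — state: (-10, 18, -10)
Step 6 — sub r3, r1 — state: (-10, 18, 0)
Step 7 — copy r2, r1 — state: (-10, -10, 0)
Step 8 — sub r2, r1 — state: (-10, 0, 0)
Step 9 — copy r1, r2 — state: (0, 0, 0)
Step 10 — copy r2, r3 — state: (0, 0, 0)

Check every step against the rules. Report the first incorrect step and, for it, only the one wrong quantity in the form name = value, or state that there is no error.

step 3, r1 = -8

Step 1: r1 = -(-8) = 8 — same as recorded.
Step 2: r3 = 4 + 8 = 12 — consistent with the printout.
Step 3: r1 = -(8) = -8 — the recorded entry deviates here.
The earliest wrong entry is at step 3: it should read r1 = -8.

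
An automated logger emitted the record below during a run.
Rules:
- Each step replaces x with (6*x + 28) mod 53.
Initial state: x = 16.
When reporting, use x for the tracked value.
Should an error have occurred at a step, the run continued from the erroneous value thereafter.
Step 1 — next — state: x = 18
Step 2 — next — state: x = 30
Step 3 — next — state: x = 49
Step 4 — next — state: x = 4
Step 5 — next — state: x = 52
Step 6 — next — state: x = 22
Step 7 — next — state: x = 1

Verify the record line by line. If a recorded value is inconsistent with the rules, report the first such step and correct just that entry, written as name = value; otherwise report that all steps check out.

Recomputing the run from the initial state:
step 1: x = 18
step 2: x = 30
step 3: x = 49
step 4: x = 4
step 5: x = 52
step 6: x = 22
step 7: x = 1
This matches the record at every step.

no error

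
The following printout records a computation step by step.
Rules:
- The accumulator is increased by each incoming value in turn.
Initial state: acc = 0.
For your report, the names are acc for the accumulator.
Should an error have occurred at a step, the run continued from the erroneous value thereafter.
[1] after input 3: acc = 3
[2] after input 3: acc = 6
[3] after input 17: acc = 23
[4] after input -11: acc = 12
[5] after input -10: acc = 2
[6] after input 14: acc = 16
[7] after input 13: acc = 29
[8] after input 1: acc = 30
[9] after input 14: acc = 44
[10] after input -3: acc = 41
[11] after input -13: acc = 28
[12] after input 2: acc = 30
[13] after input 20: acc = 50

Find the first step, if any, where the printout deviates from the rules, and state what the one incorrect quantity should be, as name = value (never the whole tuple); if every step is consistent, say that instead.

Recomputing the run from the initial state:
step 1: acc = 3
step 2: acc = 6
step 3: acc = 23
step 4: acc = 12
step 5: acc = 2
step 6: acc = 16
step 7: acc = 29
step 8: acc = 30
step 9: acc = 44
step 10: acc = 41
step 11: acc = 28
step 12: acc = 30
step 13: acc = 50
This matches the printout at every step.

no error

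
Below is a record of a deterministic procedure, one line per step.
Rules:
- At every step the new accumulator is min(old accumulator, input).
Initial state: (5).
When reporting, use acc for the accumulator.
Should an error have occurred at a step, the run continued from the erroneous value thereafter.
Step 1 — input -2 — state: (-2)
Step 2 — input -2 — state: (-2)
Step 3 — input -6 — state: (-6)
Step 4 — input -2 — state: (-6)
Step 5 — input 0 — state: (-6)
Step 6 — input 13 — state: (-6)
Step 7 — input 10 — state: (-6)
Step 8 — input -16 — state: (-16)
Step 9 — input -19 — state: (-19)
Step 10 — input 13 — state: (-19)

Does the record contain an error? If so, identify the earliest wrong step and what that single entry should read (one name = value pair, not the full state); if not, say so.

no error

step 1: acc = min(5, -2) = -2 -> no discrepancy
step 2: acc = min(-2, -2) = -2 -> agrees with the record
step 3: acc = min(-2, -6) = -6 -> verified
step 4: acc = min(-6, -2) = -6 -> checks out
step 5: acc = min(-6, 0) = -6 -> checks out
step 6: acc = min(-6, 13) = -6 -> checks out
step 7: acc = min(-6, 10) = -6 -> no discrepancy
step 8: acc = min(-6, -16) = -16 -> same as recorded
step 9: acc = min(-16, -19) = -19 -> agrees with the record
step 10: acc = min(-19, 13) = -19 -> checks out
Every step is consistent.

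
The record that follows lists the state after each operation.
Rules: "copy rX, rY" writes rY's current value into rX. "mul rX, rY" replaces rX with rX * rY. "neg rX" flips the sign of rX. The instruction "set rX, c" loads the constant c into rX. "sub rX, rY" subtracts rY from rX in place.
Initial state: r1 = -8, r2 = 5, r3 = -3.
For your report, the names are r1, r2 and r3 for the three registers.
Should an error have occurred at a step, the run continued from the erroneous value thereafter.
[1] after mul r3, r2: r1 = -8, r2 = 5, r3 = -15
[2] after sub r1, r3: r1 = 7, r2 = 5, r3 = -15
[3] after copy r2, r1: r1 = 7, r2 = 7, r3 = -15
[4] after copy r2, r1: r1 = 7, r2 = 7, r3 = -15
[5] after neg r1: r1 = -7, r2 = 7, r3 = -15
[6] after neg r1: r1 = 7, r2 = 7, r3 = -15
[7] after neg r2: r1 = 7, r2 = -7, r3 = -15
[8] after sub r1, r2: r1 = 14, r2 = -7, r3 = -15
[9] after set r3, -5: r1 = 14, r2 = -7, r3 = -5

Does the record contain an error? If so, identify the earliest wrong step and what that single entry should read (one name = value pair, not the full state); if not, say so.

no error

Recomputing the run from the initial state:
step 1: r1 = -8, r2 = 5, r3 = -15
step 2: r1 = 7, r2 = 5, r3 = -15
step 3: r1 = 7, r2 = 7, r3 = -15
step 4: r1 = 7, r2 = 7, r3 = -15
step 5: r1 = -7, r2 = 7, r3 = -15
step 6: r1 = 7, r2 = 7, r3 = -15
step 7: r1 = 7, r2 = -7, r3 = -15
step 8: r1 = 14, r2 = -7, r3 = -15
step 9: r1 = 14, r2 = -7, r3 = -5
This matches the record at every step.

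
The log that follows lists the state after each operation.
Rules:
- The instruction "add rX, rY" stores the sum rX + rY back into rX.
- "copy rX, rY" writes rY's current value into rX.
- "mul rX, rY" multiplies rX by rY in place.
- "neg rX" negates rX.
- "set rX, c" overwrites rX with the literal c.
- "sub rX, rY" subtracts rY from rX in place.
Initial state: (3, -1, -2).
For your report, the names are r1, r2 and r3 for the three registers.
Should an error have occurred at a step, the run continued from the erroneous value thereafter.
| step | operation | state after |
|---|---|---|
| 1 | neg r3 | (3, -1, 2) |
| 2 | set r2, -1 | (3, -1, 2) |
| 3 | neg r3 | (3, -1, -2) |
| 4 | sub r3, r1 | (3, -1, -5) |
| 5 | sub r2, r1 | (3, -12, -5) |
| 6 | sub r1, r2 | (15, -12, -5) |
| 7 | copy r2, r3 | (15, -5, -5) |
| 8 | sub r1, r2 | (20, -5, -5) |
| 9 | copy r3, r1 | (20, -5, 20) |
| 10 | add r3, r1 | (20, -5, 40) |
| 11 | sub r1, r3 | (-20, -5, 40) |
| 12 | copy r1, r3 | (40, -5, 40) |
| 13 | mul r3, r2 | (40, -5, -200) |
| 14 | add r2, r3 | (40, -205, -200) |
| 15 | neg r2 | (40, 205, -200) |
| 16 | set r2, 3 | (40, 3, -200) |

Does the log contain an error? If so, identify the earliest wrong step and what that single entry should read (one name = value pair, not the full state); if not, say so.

step 5, r2 = -4

Recomputing the run from the initial state:
step 1: r1 = 3, r2 = -1, r3 = 2
step 2: r1 = 3, r2 = -1, r3 = 2
step 3: r1 = 3, r2 = -1, r3 = -2
step 4: r1 = 3, r2 = -1, r3 = -5
step 5: r1 = 3, r2 = -4, r3 = -5
step 6: r1 = 7, r2 = -4, r3 = -5
step 7: r1 = 7, r2 = -5, r3 = -5
step 8: r1 = 12, r2 = -5, r3 = -5
step 9: r1 = 12, r2 = -5, r3 = 12
step 10: r1 = 12, r2 = -5, r3 = 24
step 11: r1 = -12, r2 = -5, r3 = 24
step 12: r1 = 24, r2 = -5, r3 = 24
step 13: r1 = 24, r2 = -5, r3 = -120
step 14: r1 = 24, r2 = -125, r3 = -120
step 15: r1 = 24, r2 = 125, r3 = -120
step 16: r1 = 24, r2 = 3, r3 = -120
The first disagreement with the log is at step 5, where the value should be r2 = -4.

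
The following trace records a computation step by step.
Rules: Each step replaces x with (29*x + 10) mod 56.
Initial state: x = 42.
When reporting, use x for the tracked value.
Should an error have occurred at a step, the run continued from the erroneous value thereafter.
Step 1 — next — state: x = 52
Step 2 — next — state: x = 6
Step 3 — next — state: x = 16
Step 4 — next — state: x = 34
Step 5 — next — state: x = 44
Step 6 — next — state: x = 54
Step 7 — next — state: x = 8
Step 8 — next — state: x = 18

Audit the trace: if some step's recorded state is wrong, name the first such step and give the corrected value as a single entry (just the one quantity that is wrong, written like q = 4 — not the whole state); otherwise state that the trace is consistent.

1. x = (29*42 + 10) mod 56 = 52 (exactly as logged)
2. x = (29*52 + 10) mod 56 = 6 (in agreement)
3. x = (29*6 + 10) mod 56 = 16 (exactly as logged)
4. x = (29*16 + 10) mod 56 = 26 (the trace has a different value)
Conclusion: step 4 carries the first error; the entry should be x = 26.

step 4, x = 26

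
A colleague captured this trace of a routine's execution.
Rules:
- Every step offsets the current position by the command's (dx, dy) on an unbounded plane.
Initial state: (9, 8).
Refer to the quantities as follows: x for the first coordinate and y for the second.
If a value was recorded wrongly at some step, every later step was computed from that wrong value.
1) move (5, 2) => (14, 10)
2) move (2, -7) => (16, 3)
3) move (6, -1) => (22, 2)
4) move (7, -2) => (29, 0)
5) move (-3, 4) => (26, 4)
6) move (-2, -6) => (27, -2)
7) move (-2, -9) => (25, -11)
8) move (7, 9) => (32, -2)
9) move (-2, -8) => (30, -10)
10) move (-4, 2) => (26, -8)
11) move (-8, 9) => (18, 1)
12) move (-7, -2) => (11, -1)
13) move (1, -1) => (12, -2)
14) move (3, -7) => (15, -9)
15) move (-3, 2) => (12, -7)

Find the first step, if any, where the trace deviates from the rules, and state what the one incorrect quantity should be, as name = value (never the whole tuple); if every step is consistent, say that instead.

Recomputing the run from the initial state:
step 1: x = 14, y = 10
step 2: x = 16, y = 3
step 3: x = 22, y = 2
step 4: x = 29, y = 0
step 5: x = 26, y = 4
step 6: x = 24, y = -2
step 7: x = 22, y = -11
step 8: x = 29, y = -2
step 9: x = 27, y = -10
step 10: x = 23, y = -8
step 11: x = 15, y = 1
step 12: x = 8, y = -1
step 13: x = 9, y = -2
step 14: x = 12, y = -9
step 15: x = 9, y = -7
The first disagreement with the trace is at step 6, where the value should be x = 24.

step 6, x = 24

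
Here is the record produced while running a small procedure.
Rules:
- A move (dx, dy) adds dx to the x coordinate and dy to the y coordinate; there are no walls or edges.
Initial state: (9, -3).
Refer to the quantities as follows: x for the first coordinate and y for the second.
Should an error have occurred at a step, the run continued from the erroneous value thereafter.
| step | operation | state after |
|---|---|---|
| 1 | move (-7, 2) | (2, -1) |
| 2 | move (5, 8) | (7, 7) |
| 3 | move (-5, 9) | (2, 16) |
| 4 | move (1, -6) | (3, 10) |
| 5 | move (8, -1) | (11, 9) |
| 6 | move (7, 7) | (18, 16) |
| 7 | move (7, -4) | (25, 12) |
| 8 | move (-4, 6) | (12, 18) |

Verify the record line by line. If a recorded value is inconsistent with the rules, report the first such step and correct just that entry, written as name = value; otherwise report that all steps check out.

step 1: x = 9 + (-7) = 2, y = -3 + (2) = -1 -> verified
step 2: x = 2 + (5) = 7, y = -1 + (8) = 7 -> no discrepancy
step 3: x = 7 + (-5) = 2, y = 7 + (9) = 16 -> consistent with the record
step 4: x = 2 + (1) = 3, y = 16 + (-6) = 10 -> checks out
step 5: x = 3 + (8) = 11, y = 10 + (-1) = 9 -> matches
step 6: x = 11 + (7) = 18, y = 9 + (7) = 16 -> no discrepancy
step 7: x = 18 + (7) = 25, y = 16 + (-4) = 12 -> matches
step 8: x = 25 + (-4) = 21, y = 12 + (6) = 18 -> first mismatch against the record
So the first discrepancy is step 8, where the right value is x = 21.

step 8, x = 21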